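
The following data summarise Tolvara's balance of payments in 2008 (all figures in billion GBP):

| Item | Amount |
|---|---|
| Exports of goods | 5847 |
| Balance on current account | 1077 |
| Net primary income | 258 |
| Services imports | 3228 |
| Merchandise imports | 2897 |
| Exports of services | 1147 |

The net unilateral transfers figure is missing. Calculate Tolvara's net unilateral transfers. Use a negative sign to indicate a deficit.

Current account = goods balance + services balance + net primary income + net secondary income
Sum of the known components = 1127
Net unilateral transfers = CA - (known components) = 1077 - 1127 = -50

-50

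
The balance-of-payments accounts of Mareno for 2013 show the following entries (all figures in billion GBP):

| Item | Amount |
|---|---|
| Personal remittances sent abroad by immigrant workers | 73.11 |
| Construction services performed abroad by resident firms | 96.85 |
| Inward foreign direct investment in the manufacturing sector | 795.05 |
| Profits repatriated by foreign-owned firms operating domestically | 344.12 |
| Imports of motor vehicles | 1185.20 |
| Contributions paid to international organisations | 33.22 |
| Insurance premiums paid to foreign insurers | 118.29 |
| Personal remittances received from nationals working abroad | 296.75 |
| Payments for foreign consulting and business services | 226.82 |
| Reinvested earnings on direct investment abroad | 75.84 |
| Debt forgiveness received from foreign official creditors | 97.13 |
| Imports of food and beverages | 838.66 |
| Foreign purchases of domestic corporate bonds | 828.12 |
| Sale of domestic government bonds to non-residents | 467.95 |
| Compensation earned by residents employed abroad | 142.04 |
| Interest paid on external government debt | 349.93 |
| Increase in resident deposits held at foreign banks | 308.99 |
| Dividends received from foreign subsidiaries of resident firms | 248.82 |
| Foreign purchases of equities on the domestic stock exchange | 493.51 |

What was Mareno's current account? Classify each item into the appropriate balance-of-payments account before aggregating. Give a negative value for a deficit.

Goods: -838.66 - 1185.20 = -2023.86
Services: -226.82 + 96.85 - 118.29 = -248.26
Primary income: 248.82 - 344.12 + 75.84 - 349.93 + 142.04 = -227.35
Secondary income: -33.22 + 296.75 - 73.11 = 190.42
Current account = (-2023.86) + (-248.26) + (-227.35) + 190.42 = -2309.05
(Excluded from the current account — financial account: inward foreign direct investment in the manufacturing sector 795.05, foreign purchases of domestic corporate bonds 828.12, sale of domestic government bonds to non-residents 467.95, increase in resident deposits held at foreign banks 308.99, foreign purchases of equities on the domestic stock exchange 493.51; capital account: debt forgiveness received from foreign official creditors 97.13.)

-2309.05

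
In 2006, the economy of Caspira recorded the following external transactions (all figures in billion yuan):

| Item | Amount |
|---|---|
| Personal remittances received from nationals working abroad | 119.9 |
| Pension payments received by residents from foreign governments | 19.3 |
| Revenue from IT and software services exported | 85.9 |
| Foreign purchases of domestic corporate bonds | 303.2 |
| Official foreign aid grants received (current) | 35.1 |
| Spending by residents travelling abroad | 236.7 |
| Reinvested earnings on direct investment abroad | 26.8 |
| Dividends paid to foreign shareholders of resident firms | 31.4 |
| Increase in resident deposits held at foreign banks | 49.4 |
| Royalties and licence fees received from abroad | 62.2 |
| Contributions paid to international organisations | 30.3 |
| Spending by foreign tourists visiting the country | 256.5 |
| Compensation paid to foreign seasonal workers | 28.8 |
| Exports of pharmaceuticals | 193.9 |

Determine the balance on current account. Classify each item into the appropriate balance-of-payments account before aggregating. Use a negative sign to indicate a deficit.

472.4

Goods: 193.9
Services: 62.2 + 256.5 + 85.9 - 236.7 = 167.9
Primary income: -28.8 - 31.4 + 26.8 = -33.4
Secondary income: -30.3 + 119.9 + 19.3 + 35.1 = 144.0
Current account = 193.9 + 167.9 + (-33.4) + 144.0 = 472.4
(Excluded from the current account — financial account: foreign purchases of domestic corporate bonds 303.2, increase in resident deposits held at foreign banks 49.4.)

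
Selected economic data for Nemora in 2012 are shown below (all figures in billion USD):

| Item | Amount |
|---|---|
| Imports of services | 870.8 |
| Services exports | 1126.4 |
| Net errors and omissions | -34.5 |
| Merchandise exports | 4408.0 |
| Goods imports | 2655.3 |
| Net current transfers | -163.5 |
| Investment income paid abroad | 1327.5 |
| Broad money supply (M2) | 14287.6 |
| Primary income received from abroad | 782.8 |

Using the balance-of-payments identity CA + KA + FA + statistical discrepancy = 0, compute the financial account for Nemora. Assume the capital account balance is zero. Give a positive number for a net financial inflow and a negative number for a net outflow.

-1265.6

Goods balance = 4408.0 - 2655.3 = 1752.7
Services balance = 1126.4 - 870.8 = 255.6
Trade balance (goods + services) = 1752.7 + 255.6 = 2008.3
Net primary income = 782.8 - 1327.5 = -544.7
Net secondary income = -163.5
Current account = 2008.3 + (-544.7) + (-163.5) = 1300.1
Financial account = -(1300.1 + (-34.5)) = -1265.6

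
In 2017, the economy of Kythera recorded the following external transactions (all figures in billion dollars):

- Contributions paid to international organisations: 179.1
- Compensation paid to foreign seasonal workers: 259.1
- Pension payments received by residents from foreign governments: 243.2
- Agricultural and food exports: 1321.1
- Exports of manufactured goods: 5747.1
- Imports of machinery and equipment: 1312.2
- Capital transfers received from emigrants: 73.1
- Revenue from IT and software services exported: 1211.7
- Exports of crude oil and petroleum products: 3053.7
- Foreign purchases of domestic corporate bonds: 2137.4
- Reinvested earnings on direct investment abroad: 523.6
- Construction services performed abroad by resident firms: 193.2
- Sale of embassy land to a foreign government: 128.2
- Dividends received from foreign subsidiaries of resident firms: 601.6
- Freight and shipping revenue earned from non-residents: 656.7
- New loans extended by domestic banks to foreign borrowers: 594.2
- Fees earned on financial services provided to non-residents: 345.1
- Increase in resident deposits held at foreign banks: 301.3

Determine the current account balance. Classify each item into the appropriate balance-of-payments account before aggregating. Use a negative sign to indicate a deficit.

12146.6

Goods: -1312.2 + 1321.1 + 5747.1 + 3053.7 = 8809.7
Services: 656.7 + 1211.7 + 193.2 + 345.1 = 2406.7
Primary income: -259.1 + 601.6 + 523.6 = 866.1
Secondary income: 243.2 - 179.1 = 64.1
Current account = 8809.7 + 2406.7 + 866.1 + 64.1 = 12146.6
(Excluded from the current account — capital account: capital transfers received from emigrants 73.1, sale of embassy land to a foreign government 128.2; financial account: foreign purchases of domestic corporate bonds 2137.4, new loans extended by domestic banks to foreign borrowers 594.2, increase in resident deposits held at foreign banks 301.3.)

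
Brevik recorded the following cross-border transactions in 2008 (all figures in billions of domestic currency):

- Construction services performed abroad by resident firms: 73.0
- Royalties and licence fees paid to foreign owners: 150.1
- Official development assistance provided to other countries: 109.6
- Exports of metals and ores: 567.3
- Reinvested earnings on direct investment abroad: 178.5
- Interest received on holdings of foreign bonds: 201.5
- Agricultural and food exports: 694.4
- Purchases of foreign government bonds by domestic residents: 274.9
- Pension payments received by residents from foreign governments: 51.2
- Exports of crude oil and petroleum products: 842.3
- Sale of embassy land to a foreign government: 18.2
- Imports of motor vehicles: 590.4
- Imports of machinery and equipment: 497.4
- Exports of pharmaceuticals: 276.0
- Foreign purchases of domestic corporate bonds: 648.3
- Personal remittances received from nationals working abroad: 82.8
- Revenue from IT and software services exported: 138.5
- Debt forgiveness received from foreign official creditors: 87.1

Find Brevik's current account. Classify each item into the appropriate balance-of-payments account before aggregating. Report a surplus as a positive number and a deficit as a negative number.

Goods: 276.0 + 842.3 - 497.4 + 567.3 - 590.4 + 694.4 = 1292.2
Services: -150.1 + 138.5 + 73.0 = 61.4
Primary income: 178.5 + 201.5 = 380.0
Secondary income: 51.2 + 82.8 - 109.6 = 24.4
Current account = 1292.2 + 61.4 + 380.0 + 24.4 = 1758.0
(Excluded from the current account — financial account: purchases of foreign government bonds by domestic residents 274.9, foreign purchases of domestic corporate bonds 648.3; capital account: sale of embassy land to a foreign government 18.2, debt forgiveness received from foreign official creditors 87.1.)

1758.0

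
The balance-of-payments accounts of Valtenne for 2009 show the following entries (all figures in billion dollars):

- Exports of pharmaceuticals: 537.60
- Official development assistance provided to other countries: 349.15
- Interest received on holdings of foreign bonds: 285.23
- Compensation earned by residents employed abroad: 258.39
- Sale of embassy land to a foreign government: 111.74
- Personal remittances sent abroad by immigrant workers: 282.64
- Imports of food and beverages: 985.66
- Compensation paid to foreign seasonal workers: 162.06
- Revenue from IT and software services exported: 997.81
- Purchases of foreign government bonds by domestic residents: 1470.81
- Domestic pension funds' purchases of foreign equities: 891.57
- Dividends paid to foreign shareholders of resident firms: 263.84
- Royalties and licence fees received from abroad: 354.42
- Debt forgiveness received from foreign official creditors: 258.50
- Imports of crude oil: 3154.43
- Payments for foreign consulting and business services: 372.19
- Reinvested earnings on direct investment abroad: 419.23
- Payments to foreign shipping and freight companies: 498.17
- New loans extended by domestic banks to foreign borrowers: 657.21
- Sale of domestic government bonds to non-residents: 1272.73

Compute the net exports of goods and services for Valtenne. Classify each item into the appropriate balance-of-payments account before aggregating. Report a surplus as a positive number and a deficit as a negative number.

-3120.62

Goods: -3154.43 - 985.66 + 537.60 = -3602.49
Services: -372.19 + 354.42 + 997.81 - 498.17 = 481.87
Trade balance = -3602.49 + 481.87 = -3120.62
(Excluded from the trade balance — secondary income: official development assistance provided to other countries 349.15, personal remittances sent abroad by immigrant workers 282.64; primary income: interest received on holdings of foreign bonds 285.23, compensation earned by residents employed abroad 258.39, compensation paid to foreign seasonal workers 162.06, dividends paid to foreign shareholders of resident firms 263.84, reinvested earnings on direct investment abroad 419.23; capital account: sale of embassy land to a foreign government 111.74, debt forgiveness received from foreign official creditors 258.50; financial account: purchases of foreign government bonds by domestic residents 1470.81, domestic pension funds' purchases of foreign equities 891.57, new loans extended by domestic banks to foreign borrowers 657.21, sale of domestic government bonds to non-residents 1272.73.)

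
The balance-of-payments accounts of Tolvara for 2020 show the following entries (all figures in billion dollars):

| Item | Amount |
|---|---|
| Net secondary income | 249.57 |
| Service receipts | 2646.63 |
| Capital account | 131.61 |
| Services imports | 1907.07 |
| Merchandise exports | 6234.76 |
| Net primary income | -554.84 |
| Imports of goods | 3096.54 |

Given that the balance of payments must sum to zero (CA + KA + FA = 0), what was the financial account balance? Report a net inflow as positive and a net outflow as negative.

-3704.12

Goods balance = 6234.76 - 3096.54 = 3138.22
Services balance = 2646.63 - 1907.07 = 739.56
Trade balance (goods + services) = 3138.22 + 739.56 = 3877.78
Net primary income = -554.84
Net secondary income = 249.57
Current account = 3877.78 + (-554.84) + 249.57 = 3572.51
Financial account = -(3572.51 + 131.61) = -3704.12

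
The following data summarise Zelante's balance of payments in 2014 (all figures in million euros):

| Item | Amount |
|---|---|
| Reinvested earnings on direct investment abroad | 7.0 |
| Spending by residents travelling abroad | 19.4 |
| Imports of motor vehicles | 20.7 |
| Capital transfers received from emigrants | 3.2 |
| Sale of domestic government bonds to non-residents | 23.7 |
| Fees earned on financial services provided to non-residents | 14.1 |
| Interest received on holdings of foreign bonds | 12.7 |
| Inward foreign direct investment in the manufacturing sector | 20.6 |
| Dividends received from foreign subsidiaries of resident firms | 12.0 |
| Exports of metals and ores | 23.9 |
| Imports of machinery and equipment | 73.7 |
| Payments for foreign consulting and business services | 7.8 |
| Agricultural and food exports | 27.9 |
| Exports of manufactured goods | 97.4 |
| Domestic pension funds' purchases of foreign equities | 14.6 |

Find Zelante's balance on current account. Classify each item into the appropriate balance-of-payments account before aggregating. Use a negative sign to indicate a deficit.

Goods: 23.9 - 20.7 + 97.4 + 27.9 - 73.7 = 54.8
Services: -19.4 - 7.8 + 14.1 = -13.1
Primary income: 7.0 + 12.0 + 12.7 = 31.7
Current account = 54.8 + (-13.1) + 31.7 = 73.4
(Excluded from the current account — capital account: capital transfers received from emigrants 3.2; financial account: sale of domestic government bonds to non-residents 23.7, inward foreign direct investment in the manufacturing sector 20.6, domestic pension funds' purchases of foreign equities 14.6.)

73.4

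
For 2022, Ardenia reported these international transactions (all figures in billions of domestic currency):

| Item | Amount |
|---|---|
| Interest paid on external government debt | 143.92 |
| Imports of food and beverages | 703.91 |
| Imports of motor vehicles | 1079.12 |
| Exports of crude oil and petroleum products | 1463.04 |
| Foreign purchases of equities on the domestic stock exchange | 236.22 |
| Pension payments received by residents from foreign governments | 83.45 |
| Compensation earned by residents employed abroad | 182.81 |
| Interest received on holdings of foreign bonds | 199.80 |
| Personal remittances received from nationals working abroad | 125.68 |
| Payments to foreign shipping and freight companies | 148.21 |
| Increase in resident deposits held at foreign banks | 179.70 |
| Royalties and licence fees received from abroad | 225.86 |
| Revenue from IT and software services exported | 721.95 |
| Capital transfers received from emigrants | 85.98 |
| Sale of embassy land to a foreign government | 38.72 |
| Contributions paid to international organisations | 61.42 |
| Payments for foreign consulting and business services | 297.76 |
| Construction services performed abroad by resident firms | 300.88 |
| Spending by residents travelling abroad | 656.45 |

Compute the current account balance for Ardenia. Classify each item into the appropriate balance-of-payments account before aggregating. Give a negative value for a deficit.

Goods: -703.91 + 1463.04 - 1079.12 = -319.99
Services: 721.95 - 148.21 + 225.86 - 297.76 - 656.45 + 300.88 = 146.27
Primary income: 199.80 + 182.81 - 143.92 = 238.69
Secondary income: -61.42 + 83.45 + 125.68 = 147.71
Current account = (-319.99) + 146.27 + 238.69 + 147.71 = 212.68
(Excluded from the current account — financial account: foreign purchases of equities on the domestic stock exchange 236.22, increase in resident deposits held at foreign banks 179.70; capital account: capital transfers received from emigrants 85.98, sale of embassy land to a foreign government 38.72.)

212.68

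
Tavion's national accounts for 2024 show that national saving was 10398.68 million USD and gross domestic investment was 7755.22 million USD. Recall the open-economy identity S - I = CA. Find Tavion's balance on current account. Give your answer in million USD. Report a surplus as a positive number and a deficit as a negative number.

2643.46

CA = S - I = 10398.68 - 7755.22 = 2643.46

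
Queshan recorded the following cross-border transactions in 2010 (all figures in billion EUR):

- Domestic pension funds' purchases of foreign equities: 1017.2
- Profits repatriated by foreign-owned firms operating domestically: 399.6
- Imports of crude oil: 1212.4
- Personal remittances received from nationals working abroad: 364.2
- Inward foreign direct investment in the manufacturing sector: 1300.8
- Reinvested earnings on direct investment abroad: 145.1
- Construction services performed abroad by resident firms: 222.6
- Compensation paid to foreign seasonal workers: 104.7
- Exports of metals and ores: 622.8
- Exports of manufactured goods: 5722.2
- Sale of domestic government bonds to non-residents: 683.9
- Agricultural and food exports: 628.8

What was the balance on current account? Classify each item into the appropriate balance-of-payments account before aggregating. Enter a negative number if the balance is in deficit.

Goods: 628.8 + 5722.2 - 1212.4 + 622.8 = 5761.4
Services: 222.6
Primary income: -399.6 + 145.1 - 104.7 = -359.2
Secondary income: 364.2
Current account = 5761.4 + 222.6 + (-359.2) + 364.2 = 5989.0
(Excluded from the current account — financial account: domestic pension funds' purchases of foreign equities 1017.2, inward foreign direct investment in the manufacturing sector 1300.8, sale of domestic government bonds to non-residents 683.9.)

5989.0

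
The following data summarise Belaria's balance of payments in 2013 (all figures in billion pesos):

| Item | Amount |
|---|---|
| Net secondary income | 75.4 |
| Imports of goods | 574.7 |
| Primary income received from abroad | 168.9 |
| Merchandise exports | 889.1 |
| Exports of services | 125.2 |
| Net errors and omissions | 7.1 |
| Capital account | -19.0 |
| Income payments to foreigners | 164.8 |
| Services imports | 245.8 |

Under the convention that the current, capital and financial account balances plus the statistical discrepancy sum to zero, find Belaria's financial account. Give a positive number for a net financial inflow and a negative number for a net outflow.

-261.4

Goods balance = 889.1 - 574.7 = 314.4
Services balance = 125.2 - 245.8 = -120.6
Trade balance (goods + services) = 314.4 + (-120.6) = 193.8
Net primary income = 168.9 - 164.8 = 4.1
Net secondary income = 75.4
Current account = 193.8 + 4.1 + 75.4 = 273.3
Financial account = -(273.3 + (-19.0) + 7.1) = -261.4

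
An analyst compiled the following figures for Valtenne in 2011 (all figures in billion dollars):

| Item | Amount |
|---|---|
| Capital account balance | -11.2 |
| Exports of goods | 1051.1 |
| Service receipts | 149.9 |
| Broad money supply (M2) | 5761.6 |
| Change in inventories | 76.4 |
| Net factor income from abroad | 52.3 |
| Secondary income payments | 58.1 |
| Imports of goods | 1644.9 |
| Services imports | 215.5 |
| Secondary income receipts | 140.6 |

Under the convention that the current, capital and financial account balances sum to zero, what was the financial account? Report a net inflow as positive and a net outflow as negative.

535.8

Goods balance = 1051.1 - 1644.9 = -593.8
Services balance = 149.9 - 215.5 = -65.6
Trade balance (goods + services) = -593.8 + (-65.6) = -659.4
Net primary income = 52.3
Net secondary income = 140.6 - 58.1 = 82.5
Current account = -659.4 + 52.3 + 82.5 = -524.6
Financial account = -(-524.6 + (-11.2)) = 535.8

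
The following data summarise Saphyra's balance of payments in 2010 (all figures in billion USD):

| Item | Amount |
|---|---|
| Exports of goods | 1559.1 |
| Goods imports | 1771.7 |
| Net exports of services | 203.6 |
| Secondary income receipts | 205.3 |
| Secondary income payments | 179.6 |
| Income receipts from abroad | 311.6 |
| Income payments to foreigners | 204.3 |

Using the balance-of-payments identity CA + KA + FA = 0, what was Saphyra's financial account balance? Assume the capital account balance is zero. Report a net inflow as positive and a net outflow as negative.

-124.0

Goods balance = 1559.1 - 1771.7 = -212.6
Services balance = 203.6
Trade balance (goods + services) = -212.6 + 203.6 = -9.0
Net primary income = 311.6 - 204.3 = 107.3
Net secondary income = 205.3 - 179.6 = 25.7
Current account = -9.0 + 107.3 + 25.7 = 124.0
Financial account = -(124.0) = -124.0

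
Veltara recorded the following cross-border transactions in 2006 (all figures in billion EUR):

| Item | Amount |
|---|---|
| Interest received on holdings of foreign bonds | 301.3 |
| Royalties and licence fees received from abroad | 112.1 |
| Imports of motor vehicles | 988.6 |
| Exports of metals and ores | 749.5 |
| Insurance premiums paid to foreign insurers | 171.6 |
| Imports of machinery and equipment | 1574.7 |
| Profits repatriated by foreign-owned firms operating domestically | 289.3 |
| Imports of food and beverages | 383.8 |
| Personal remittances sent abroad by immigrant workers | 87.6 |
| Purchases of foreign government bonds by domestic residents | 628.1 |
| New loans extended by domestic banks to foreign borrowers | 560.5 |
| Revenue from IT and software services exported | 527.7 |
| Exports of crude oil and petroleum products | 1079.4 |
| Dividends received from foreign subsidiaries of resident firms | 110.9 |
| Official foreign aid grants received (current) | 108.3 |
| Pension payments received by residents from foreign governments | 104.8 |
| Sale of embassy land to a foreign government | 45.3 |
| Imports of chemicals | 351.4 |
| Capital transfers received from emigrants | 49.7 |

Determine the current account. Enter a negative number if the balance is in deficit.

-753.0

Goods: -351.4 - 988.6 - 1574.7 - 383.8 + 1079.4 + 749.5 = -1469.6
Services: 112.1 - 171.6 + 527.7 = 468.2
Primary income: -289.3 + 110.9 + 301.3 = 122.9
Secondary income: 108.3 - 87.6 + 104.8 = 125.5
Current account = (-1469.6) + 468.2 + 122.9 + 125.5 = -753.0
(Excluded from the current account — financial account: purchases of foreign government bonds by domestic residents 628.1, new loans extended by domestic banks to foreign borrowers 560.5; capital account: sale of embassy land to a foreign government 45.3, capital transfers received from emigrants 49.7.)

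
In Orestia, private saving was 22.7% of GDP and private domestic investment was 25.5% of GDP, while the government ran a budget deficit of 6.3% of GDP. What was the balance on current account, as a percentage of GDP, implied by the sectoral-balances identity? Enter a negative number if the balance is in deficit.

-9.1

By the sectoral-balances identity, CA = (S_private - I) + (T - G).
Private balance = 22.7 - 25.5 = -2.8
Government balance (T - G) = -6.3
CA = -2.8 + (-6.3) = -9.1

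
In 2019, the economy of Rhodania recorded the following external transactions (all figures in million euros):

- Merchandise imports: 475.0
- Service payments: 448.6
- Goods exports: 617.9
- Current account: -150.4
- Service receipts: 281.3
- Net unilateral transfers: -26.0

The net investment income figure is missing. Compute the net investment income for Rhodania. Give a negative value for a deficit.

Current account = goods balance + services balance + net primary income + net secondary income
Sum of the known components = -50.4
Net investment income = CA - (known components) = -150.4 - (-50.4) = -100.0

-100.0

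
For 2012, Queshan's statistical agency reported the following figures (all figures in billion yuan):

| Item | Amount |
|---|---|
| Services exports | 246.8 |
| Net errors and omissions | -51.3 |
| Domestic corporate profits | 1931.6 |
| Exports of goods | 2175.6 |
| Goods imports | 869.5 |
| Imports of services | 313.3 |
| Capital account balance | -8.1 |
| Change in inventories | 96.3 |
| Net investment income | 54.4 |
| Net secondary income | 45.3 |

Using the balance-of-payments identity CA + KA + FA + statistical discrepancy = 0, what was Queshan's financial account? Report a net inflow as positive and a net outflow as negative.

Goods balance = 2175.6 - 869.5 = 1306.1
Services balance = 246.8 - 313.3 = -66.5
Trade balance (goods + services) = 1306.1 + (-66.5) = 1239.6
Net primary income = 54.4
Net secondary income = 45.3
Current account = 1239.6 + 54.4 + 45.3 = 1339.3
Financial account = -(1339.3 + (-8.1) + (-51.3)) = -1279.9

-1279.9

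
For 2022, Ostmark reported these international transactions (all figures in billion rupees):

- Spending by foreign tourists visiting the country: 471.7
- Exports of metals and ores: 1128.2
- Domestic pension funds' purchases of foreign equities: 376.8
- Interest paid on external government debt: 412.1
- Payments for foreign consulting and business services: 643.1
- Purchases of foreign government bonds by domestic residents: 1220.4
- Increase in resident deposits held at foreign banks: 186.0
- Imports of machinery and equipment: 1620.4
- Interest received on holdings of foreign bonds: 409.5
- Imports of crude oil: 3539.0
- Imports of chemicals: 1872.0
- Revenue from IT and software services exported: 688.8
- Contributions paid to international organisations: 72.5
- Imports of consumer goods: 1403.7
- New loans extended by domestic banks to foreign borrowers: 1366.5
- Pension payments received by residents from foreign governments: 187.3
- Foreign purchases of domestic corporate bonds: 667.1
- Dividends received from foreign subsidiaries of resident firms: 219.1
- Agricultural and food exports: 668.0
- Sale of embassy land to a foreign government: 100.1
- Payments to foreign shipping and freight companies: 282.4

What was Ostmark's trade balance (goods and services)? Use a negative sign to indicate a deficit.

Goods: 1128.2 - 3539.0 - 1620.4 - 1872.0 - 1403.7 + 668.0 = -6638.9
Services: -643.1 - 282.4 + 688.8 + 471.7 = 235.0
Trade balance = -6638.9 + 235.0 = -6403.9
(Excluded from the trade balance — financial account: domestic pension funds' purchases of foreign equities 376.8, purchases of foreign government bonds by domestic residents 1220.4, increase in resident deposits held at foreign banks 186.0, new loans extended by domestic banks to foreign borrowers 1366.5, foreign purchases of domestic corporate bonds 667.1; primary income: interest paid on external government debt 412.1, interest received on holdings of foreign bonds 409.5, dividends received from foreign subsidiaries of resident firms 219.1; secondary income: contributions paid to international organisations 72.5, pension payments received by residents from foreign governments 187.3; capital account: sale of embassy land to a foreign government 100.1.)

-6403.9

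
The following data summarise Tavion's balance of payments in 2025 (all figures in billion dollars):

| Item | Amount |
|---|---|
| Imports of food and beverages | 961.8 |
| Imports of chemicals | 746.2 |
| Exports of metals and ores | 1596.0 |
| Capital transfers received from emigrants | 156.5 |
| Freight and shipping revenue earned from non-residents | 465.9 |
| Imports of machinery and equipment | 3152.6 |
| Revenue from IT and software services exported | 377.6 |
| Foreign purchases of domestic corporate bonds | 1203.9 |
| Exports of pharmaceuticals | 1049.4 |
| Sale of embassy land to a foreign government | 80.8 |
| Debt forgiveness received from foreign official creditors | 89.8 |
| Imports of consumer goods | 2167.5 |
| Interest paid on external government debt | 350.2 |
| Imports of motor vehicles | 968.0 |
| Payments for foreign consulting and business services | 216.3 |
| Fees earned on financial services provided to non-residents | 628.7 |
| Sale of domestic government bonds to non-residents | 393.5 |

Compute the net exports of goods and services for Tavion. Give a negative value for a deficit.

-4094.8

Goods: -968.0 + 1049.4 - 746.2 + 1596.0 - 2167.5 - 961.8 - 3152.6 = -5350.7
Services: 465.9 + 628.7 - 216.3 + 377.6 = 1255.9
Trade balance = -5350.7 + 1255.9 = -4094.8
(Excluded from the trade balance — capital account: capital transfers received from emigrants 156.5, sale of embassy land to a foreign government 80.8, debt forgiveness received from foreign official creditors 89.8; financial account: foreign purchases of domestic corporate bonds 1203.9, sale of domestic government bonds to non-residents 393.5; primary income: interest paid on external government debt 350.2.)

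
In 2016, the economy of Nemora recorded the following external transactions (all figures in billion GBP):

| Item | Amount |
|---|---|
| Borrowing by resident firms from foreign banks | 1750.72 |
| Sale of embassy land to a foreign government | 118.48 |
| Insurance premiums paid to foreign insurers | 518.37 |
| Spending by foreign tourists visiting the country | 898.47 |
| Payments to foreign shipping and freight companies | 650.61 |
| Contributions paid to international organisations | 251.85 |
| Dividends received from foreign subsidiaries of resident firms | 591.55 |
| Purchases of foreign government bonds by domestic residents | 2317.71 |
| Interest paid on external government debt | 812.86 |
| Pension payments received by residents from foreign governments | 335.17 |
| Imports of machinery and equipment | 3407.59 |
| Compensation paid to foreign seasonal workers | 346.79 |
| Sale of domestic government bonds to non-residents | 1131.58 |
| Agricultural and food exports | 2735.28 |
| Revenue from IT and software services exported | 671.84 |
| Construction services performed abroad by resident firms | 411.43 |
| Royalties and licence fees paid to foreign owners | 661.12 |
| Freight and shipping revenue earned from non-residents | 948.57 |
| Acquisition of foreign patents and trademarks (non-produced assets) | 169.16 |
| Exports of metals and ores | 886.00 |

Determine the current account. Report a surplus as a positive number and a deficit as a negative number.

Goods: 886.00 + 2735.28 - 3407.59 = 213.69
Services: 411.43 - 661.12 + 948.57 - 518.37 + 898.47 + 671.84 - 650.61 = 1100.21
Primary income: -346.79 + 591.55 - 812.86 = -568.10
Secondary income: 335.17 - 251.85 = 83.32
Current account = 213.69 + 1100.21 + (-568.10) + 83.32 = 829.12
(Excluded from the current account — financial account: borrowing by resident firms from foreign banks 1750.72, purchases of foreign government bonds by domestic residents 2317.71, sale of domestic government bonds to non-residents 1131.58; capital account: sale of embassy land to a foreign government 118.48, acquisition of foreign patents and trademarks (non-produced assets) 169.16.)

829.12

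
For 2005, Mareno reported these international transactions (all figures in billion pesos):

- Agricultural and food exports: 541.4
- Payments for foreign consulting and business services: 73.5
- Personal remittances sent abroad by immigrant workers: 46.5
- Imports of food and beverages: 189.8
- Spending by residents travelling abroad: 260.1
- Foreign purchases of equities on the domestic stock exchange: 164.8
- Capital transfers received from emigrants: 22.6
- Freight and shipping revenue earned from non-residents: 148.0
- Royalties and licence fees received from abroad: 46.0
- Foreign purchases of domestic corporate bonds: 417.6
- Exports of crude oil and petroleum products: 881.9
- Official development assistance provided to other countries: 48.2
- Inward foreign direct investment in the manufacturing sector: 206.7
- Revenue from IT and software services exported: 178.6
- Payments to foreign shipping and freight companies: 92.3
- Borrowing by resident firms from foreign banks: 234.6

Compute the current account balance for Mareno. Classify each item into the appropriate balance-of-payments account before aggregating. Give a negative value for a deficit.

Goods: 541.4 + 881.9 - 189.8 = 1233.5
Services: -73.5 + 148.0 + 178.6 + 46.0 - 260.1 - 92.3 = -53.3
Secondary income: -48.2 - 46.5 = -94.7
Current account = 1233.5 + (-53.3) + (-94.7) = 1085.5
(Excluded from the current account — financial account: foreign purchases of equities on the domestic stock exchange 164.8, foreign purchases of domestic corporate bonds 417.6, inward foreign direct investment in the manufacturing sector 206.7, borrowing by resident firms from foreign banks 234.6; capital account: capital transfers received from emigrants 22.6.)

1085.5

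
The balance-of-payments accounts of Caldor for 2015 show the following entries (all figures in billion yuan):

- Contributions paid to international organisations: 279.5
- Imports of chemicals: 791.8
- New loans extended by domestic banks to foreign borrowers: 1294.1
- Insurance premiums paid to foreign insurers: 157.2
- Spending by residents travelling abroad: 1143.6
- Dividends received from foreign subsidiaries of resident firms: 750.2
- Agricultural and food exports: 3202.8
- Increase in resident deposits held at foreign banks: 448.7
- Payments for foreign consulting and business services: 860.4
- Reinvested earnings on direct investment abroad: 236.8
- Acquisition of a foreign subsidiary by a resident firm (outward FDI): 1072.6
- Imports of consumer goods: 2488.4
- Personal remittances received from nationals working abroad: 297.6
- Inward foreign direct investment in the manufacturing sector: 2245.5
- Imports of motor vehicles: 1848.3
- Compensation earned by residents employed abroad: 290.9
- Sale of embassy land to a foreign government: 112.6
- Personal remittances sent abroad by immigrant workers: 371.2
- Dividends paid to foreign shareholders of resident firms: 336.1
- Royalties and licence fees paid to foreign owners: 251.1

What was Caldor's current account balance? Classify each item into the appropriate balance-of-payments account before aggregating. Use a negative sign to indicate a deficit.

Goods: -791.8 - 2488.4 - 1848.3 + 3202.8 = -1925.7
Services: -251.1 - 860.4 - 1143.6 - 157.2 = -2412.3
Primary income: 236.8 - 336.1 + 290.9 + 750.2 = 941.8
Secondary income: -371.2 + 297.6 - 279.5 = -353.1
Current account = (-1925.7) + (-2412.3) + 941.8 + (-353.1) = -3749.3
(Excluded from the current account — financial account: new loans extended by domestic banks to foreign borrowers 1294.1, increase in resident deposits held at foreign banks 448.7, acquisition of a foreign subsidiary by a resident firm (outward FDI) 1072.6, inward foreign direct investment in the manufacturing sector 2245.5; capital account: sale of embassy land to a foreign government 112.6.)

-3749.3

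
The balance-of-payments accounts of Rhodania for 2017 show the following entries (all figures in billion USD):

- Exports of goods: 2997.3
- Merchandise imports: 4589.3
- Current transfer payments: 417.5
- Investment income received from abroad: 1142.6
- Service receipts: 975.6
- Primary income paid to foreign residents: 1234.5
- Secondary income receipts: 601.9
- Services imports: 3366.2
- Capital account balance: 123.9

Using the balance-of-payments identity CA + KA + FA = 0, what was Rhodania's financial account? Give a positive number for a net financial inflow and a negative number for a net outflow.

3766.2

Goods balance = 2997.3 - 4589.3 = -1592.0
Services balance = 975.6 - 3366.2 = -2390.6
Trade balance (goods + services) = -1592.0 + (-2390.6) = -3982.6
Net primary income = 1142.6 - 1234.5 = -91.9
Net secondary income = 601.9 - 417.5 = 184.4
Current account = -3982.6 + (-91.9) + 184.4 = -3890.1
Financial account = -(-3890.1 + 123.9) = 3766.2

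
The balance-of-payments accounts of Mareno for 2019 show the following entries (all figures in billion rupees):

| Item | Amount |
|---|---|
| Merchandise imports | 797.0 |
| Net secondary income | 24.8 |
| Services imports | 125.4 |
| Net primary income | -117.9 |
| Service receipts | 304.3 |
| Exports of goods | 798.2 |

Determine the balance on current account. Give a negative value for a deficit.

Goods balance = 798.2 - 797.0 = 1.2
Services balance = 304.3 - 125.4 = 178.9
Trade balance (goods + services) = 1.2 + 178.9 = 180.1
Net primary income = -117.9
Net secondary income = 24.8
Current account = 180.1 + (-117.9) + 24.8 = 87.0

87.0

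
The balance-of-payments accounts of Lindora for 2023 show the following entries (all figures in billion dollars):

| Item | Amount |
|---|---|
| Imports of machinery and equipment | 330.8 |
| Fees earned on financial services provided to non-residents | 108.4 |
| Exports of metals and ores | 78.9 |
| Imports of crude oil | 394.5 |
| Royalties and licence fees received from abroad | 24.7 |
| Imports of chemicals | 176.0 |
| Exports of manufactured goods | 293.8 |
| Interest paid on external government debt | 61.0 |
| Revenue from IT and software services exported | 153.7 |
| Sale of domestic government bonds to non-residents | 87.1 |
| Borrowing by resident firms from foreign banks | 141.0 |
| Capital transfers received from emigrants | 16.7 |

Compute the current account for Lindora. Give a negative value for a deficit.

Goods: -330.8 - 176.0 + 293.8 - 394.5 + 78.9 = -528.6
Services: 153.7 + 108.4 + 24.7 = 286.8
Primary income: -61.0
Current account = (-528.6) + 286.8 + (-61.0) = -302.8
(Excluded from the current account — financial account: sale of domestic government bonds to non-residents 87.1, borrowing by resident firms from foreign banks 141.0; capital account: capital transfers received from emigrants 16.7.)

-302.8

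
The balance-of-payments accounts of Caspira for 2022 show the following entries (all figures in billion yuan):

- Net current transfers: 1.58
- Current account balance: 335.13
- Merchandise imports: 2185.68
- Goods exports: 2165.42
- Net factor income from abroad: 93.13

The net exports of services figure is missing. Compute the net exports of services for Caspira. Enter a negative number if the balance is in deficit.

260.68

Current account = goods balance + services balance + net primary income + net secondary income
Sum of the known components = 74.45
Net exports of services = CA - (known components) = 335.13 - 74.45 = 260.68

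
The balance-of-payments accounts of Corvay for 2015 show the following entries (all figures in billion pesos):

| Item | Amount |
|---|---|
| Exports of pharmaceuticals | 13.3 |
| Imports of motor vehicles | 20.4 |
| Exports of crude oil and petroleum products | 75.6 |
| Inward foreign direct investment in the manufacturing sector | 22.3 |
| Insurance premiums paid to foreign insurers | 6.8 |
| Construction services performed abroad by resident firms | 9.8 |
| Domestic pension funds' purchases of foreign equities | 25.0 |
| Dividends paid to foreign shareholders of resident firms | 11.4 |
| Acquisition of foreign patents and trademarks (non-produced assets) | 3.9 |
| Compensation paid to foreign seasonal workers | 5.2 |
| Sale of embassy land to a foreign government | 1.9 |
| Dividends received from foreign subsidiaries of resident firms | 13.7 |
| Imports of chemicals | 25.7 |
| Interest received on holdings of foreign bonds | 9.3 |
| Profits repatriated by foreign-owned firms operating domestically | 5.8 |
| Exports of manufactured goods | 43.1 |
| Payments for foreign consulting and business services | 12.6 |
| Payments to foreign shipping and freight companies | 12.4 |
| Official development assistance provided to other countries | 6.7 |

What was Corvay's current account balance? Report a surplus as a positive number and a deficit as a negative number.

57.8

Goods: -25.7 - 20.4 + 13.3 + 75.6 + 43.1 = 85.9
Services: -12.6 - 12.4 - 6.8 + 9.8 = -22.0
Primary income: 13.7 - 11.4 - 5.8 + 9.3 - 5.2 = 0.6
Secondary income: -6.7
Current account = 85.9 + (-22.0) + 0.6 + (-6.7) = 57.8
(Excluded from the current account — financial account: inward foreign direct investment in the manufacturing sector 22.3, domestic pension funds' purchases of foreign equities 25.0; capital account: acquisition of foreign patents and trademarks (non-produced assets) 3.9, sale of embassy land to a foreign government 1.9.)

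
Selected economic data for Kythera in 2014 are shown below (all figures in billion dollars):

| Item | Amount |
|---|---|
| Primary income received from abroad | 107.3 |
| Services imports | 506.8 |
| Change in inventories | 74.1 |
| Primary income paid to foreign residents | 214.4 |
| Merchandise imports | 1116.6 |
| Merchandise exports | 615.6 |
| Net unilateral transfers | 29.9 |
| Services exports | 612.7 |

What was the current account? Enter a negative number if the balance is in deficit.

-472.3

Goods balance = 615.6 - 1116.6 = -501.0
Services balance = 612.7 - 506.8 = 105.9
Trade balance (goods + services) = -501.0 + 105.9 = -395.1
Net primary income = 107.3 - 214.4 = -107.1
Net secondary income = 29.9
Current account = -395.1 + (-107.1) + 29.9 = -472.3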